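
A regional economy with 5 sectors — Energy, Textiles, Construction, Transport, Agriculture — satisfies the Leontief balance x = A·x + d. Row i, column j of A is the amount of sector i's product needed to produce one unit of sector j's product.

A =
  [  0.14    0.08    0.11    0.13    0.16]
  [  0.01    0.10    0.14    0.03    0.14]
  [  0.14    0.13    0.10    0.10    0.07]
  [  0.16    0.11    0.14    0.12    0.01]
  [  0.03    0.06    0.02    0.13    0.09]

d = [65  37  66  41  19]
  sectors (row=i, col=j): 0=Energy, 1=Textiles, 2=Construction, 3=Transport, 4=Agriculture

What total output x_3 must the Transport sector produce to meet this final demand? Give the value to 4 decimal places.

96.3696

Form M = I − A:
  [  0.86   -0.08   -0.11   -0.13   -0.16]
  [ -0.01    0.90   -0.14   -0.03   -0.14]
  [ -0.14   -0.13    0.90   -0.10   -0.07]
  [ -0.16   -0.11   -0.14    0.88   -0.01]
  [ -0.03   -0.06   -0.02   -0.13    0.91]
Leontief inverse L = M⁻¹:
  [  1.2604    0.1952    0.2308    0.2593    0.2722]
  [  0.0757    1.1759    0.2135    0.1068    0.2118]
  [  0.2451    0.2342    1.2137    0.2079    0.1748]
  [  0.2787    0.2211    0.2627    1.2322    0.1168]
  [  0.0917    0.1207    0.0859    0.1962    1.1424]
Total output x = L · d:
  x_0 = 1.2604·65 + 0.1952·37 + 0.2308·66 + 0.2593·41 + 0.2722·19 = 120.1825
  x_1 = 0.0757·65 + 1.1759·37 + 0.2135·66 + 0.1068·41 + 0.2118·19 = 70.9197
  x_2 = 0.2451·65 + 0.2342·37 + 1.2137·66 + 0.2079·41 + 0.1748·19 = 116.5459
  x_3 = 0.2787·65 + 0.2211·37 + 0.2627·66 + 1.2322·41 + 0.1168·19 = 96.3696
  x_4 = 0.0917·65 + 0.1207·37 + 0.0859·66 + 0.1962·41 + 1.1424·19 = 45.8457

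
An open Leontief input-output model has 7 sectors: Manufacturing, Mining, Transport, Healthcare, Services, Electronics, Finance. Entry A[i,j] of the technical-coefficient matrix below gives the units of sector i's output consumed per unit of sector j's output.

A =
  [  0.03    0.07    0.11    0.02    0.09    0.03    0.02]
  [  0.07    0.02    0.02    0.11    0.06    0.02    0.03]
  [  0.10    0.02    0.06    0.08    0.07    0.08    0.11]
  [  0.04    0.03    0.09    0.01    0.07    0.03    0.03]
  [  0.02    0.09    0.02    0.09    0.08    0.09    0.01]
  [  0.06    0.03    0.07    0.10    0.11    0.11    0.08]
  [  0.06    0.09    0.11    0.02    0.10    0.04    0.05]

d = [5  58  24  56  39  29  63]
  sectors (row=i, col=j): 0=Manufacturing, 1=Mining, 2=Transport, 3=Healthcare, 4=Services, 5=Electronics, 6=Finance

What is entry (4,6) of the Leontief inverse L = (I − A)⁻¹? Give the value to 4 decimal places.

Form M = I − A:
  [  0.97   -0.07   -0.11   -0.02   -0.09   -0.03   -0.02]
  [ -0.07    0.98   -0.02   -0.11   -0.06   -0.02   -0.03]
  [ -0.10   -0.02    0.94   -0.08   -0.07   -0.08   -0.11]
  [ -0.04   -0.03   -0.09    0.99   -0.07   -0.03   -0.03]
  [ -0.02   -0.09   -0.02   -0.09    0.92   -0.09   -0.01]
  [ -0.06   -0.03   -0.07   -0.10   -0.11    0.89   -0.08]
  [ -0.06   -0.09   -0.11   -0.02   -0.10   -0.04    0.95]
Leontief inverse L = M⁻¹:
  [  1.0666    0.1011    0.1476    0.0657    0.1413    0.0703    0.0522]
  [  0.0959    1.0485    0.0588    0.1387    0.1043    0.0496    0.0516]
  [  0.1473    0.0692    1.1261    0.1317    0.1472    0.1339    0.1527]
  [  0.0698    0.0571    0.1234    1.0458    0.1134    0.0640    0.0572]
  [  0.0546    0.1212    0.0606    0.1367    1.1352    0.1312    0.0393]
  [  0.1108    0.0808    0.1362    0.1607    0.1926    1.1720    0.1265]
  [  0.1054    0.1311    0.1600    0.0757    0.1658    0.0892    1.0892]
Total output x = L · d:
  x_0 = 1.0666·5 + 0.1011·58 + 0.1476·24 + 0.0657·56 + 0.1413·39 + 0.0703·29 + 0.0522·63 = 29.2618
  x_1 = 0.0959·5 + 1.0485·58 + 0.0588·24 + 0.1387·56 + 0.1043·39 + 0.0496·29 + 0.0516·63 = 79.2316
  x_2 = 0.1473·5 + 0.0692·58 + 1.1261·24 + 0.1317·56 + 0.1472·39 + 0.1339·29 + 0.1527·63 = 58.3914
  x_3 = 0.0698·5 + 0.0571·58 + 0.1234·24 + 1.0458·56 + 0.1134·39 + 0.0640·29 + 0.0572·63 = 75.0662
  x_4 = 0.0546·5 + 0.1212·58 + 0.0606·24 + 0.1367·56 + 1.1352·39 + 0.1312·29 + 0.0393·63 = 66.9630
  x_5 = 0.1108·5 + 0.0808·58 + 0.1362·24 + 0.1607·56 + 0.1926·39 + 1.1720·29 + 0.1265·63 = 66.9697
  x_6 = 0.1054·5 + 0.1311·58 + 0.1600·24 + 0.0757·56 + 0.1658·39 + 0.0892·29 + 1.0892·63 = 93.8800

L[4,6] = 0.0393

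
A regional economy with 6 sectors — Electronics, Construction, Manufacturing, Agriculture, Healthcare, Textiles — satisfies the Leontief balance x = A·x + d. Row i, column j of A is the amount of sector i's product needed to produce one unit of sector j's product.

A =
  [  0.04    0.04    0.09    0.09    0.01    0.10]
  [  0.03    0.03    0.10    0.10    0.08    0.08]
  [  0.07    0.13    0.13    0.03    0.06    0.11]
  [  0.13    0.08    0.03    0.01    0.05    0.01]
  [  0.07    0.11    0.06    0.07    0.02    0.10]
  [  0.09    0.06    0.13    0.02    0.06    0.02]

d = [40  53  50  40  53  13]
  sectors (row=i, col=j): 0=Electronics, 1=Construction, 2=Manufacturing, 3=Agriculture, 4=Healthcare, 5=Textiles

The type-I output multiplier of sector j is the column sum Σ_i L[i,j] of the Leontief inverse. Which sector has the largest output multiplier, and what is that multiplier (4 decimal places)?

Manufacturing (1.9434)

Form M = I − A:
  [  0.96   -0.04   -0.09   -0.09   -0.01   -0.10]
  [ -0.03    0.97   -0.10   -0.10   -0.08   -0.08]
  [ -0.07   -0.13    0.87   -0.03   -0.06   -0.11]
  [ -0.13   -0.08   -0.03    0.99   -0.05   -0.01]
  [ -0.07   -0.11   -0.06   -0.07    0.98   -0.10]
  [ -0.09   -0.06   -0.13   -0.02   -0.06    0.98]
Leontief inverse L = M⁻¹:
  [  1.0877    0.0883    0.1507    0.1182    0.0422    0.1406]
  [  0.0846    1.0886    0.1657    0.1334    0.1146    0.1292]
  [  0.1308    0.1991    1.2227    0.0803    0.1075    0.1786]
  [  0.1610    0.1148    0.0788    1.0449    0.0724    0.0527]
  [  0.1203    0.1605    0.1298    0.1088    1.0574    0.1489]
  [  0.1331    0.1133    0.1957    0.0577    0.0914    1.0751]
Total output x = L · d:
  x_0 = 1.0877·40 + 0.0883·53 + 0.1507·50 + 0.1182·40 + 0.0422·53 + 0.1406·13 = 64.5082
  x_1 = 0.0846·40 + 1.0886·53 + 0.1657·50 + 0.1334·40 + 0.1146·53 + 0.1292·13 = 82.4527
  x_2 = 0.1308·40 + 0.1991·53 + 1.2227·50 + 0.0803·40 + 0.1075·53 + 0.1786·13 = 88.1525
  x_3 = 0.1610·40 + 0.1148·53 + 0.0788·50 + 1.0449·40 + 0.0724·53 + 0.0527·13 = 62.7839
  x_4 = 0.1203·40 + 0.1605·53 + 0.1298·50 + 0.1088·40 + 1.0574·53 + 0.1489·13 = 82.1363
  x_5 = 0.1331·40 + 0.1133·53 + 0.1957·50 + 0.0577·40 + 0.0914·53 + 1.0751·13 = 42.2414
Output multipliers (column sums of L):
  Electronics: 1.7175
  Construction: 1.7646
  Manufacturing: 1.9434
  Agriculture: 1.5433
  Healthcare: 1.4853
  Textiles: 1.7252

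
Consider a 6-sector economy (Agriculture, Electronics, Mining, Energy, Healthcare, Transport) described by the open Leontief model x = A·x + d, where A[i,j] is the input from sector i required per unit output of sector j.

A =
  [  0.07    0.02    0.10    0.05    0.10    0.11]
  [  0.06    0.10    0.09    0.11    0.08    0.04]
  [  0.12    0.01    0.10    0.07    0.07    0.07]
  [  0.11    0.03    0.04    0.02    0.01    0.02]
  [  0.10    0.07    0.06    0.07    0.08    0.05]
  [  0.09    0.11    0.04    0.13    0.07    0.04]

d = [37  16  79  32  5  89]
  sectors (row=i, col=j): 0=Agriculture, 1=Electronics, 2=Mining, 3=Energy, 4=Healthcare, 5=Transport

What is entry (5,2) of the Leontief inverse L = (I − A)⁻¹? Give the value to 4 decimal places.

L[5,2] = 0.0979

Form M = I − A:
  [  0.93   -0.02   -0.10   -0.05   -0.10   -0.11]
  [ -0.06    0.90   -0.09   -0.11   -0.08   -0.04]
  [ -0.12   -0.01    0.90   -0.07   -0.07   -0.07]
  [ -0.11   -0.03   -0.04    0.98   -0.01   -0.02]
  [ -0.10   -0.07   -0.06   -0.07    0.92   -0.05]
  [ -0.09   -0.11   -0.04   -0.13   -0.07    0.96]
Leontief inverse L = M⁻¹:
  [  1.1437    0.0617    0.1552    0.1080    0.1545    0.1552]
  [  0.1352    1.1420    0.1493    0.1665    0.1336    0.0844]
  [  0.1909    0.0450    1.1556    0.1216    0.1228    0.1169]
  [  0.1453    0.0480    0.0723    1.0476    0.0405    0.0479]
  [  0.1669    0.1085    0.1144    0.1221    1.1317    0.0935]
  [  0.1625    0.1529    0.0979    0.1850    0.1229    1.0841]
Total output x = L · d:
  x_0 = 1.1437·37 + 0.0617·16 + 0.1552·79 + 0.1080·32 + 0.1545·5 + 0.1552·89 = 73.6130
  x_1 = 0.1352·37 + 1.1420·16 + 0.1493·79 + 0.1665·32 + 0.1336·5 + 0.0844·89 = 48.5715
  x_2 = 0.1909·37 + 0.0450·16 + 1.1556·79 + 0.1216·32 + 0.1228·5 + 0.1169·89 = 113.9911
  x_3 = 0.1453·37 + 0.0480·16 + 0.0723·79 + 1.0476·32 + 0.0405·5 + 0.0479·89 = 49.8438
  x_4 = 0.1669·37 + 0.1085·16 + 0.1144·79 + 0.1221·32 + 1.1317·5 + 0.0935·89 = 34.8376
  x_5 = 0.1625·37 + 0.1529·16 + 0.0979·79 + 0.1850·32 + 0.1229·5 + 1.0841·89 = 119.2146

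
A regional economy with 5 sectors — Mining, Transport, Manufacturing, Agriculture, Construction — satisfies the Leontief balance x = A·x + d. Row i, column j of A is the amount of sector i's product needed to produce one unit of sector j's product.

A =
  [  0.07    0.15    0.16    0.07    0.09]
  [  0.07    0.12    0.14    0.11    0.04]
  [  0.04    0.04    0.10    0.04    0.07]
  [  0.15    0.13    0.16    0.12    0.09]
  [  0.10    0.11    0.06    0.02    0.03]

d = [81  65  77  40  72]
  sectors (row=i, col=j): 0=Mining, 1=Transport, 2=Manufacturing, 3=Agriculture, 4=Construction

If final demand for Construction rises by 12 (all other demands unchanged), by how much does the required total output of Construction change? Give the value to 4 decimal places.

12.8047

Form M = I − A:
  [  0.93   -0.15   -0.16   -0.07   -0.09]
  [ -0.07    0.88   -0.14   -0.11   -0.04]
  [ -0.04   -0.04    0.90   -0.04   -0.07]
  [ -0.15   -0.13   -0.16    0.88   -0.09]
  [ -0.10   -0.11   -0.06   -0.02    0.97]
Leontief inverse L = M⁻¹:
  [  1.1439    0.2465    0.2761    0.1377    0.1490]
  [  0.1407    1.2099    0.2510    0.1761    0.0974]
  [  0.0792    0.0895    1.1588    0.0725    0.1014]
  [  0.2449    0.2548    0.3086    1.2055    0.1674]
  [  0.1438    0.1734    0.1350    0.0635    1.0671]
Total output x = L · d:
  x_0 = 1.1439·81 + 0.2465·65 + 0.2761·77 + 0.1377·40 + 0.1490·72 = 146.1843
  x_1 = 0.1407·81 + 1.2099·65 + 0.2510·77 + 0.1761·40 + 0.0974·72 = 123.4313
  x_2 = 0.0792·81 + 0.0895·65 + 1.1588·77 + 0.0725·40 + 0.1014·72 = 111.6553
  x_3 = 0.2449·81 + 0.2548·65 + 0.3086·77 + 1.2055·40 + 0.1674·72 = 120.4320
  x_4 = 0.1438·81 + 0.1734·65 + 0.1350·77 + 0.0635·40 + 1.0671·72 = 112.6844
Δx_4 = L[4,4] · Δd_4 = 1.0671 · 12 = 12.8047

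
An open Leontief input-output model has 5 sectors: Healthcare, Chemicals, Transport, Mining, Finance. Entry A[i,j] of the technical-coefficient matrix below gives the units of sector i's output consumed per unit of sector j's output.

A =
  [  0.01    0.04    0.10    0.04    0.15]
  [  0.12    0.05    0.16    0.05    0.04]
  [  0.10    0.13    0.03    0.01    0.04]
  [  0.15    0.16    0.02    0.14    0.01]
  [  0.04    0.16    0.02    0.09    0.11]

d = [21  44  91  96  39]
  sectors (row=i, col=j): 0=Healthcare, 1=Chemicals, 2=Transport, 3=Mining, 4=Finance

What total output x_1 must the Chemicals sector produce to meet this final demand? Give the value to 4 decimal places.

Form M = I − A:
  [  0.99   -0.04   -0.10   -0.04   -0.15]
  [ -0.12    0.95   -0.16   -0.05   -0.04]
  [ -0.10   -0.13    0.97   -0.01   -0.04]
  [ -0.15   -0.16   -0.02    0.86   -0.01]
  [ -0.04   -0.16   -0.02   -0.09    0.89]
Leontief inverse L = M⁻¹:
  [  1.0557    0.1074    0.1320    0.0767    0.1896]
  [  0.1727    1.1174    0.2057    0.0848    0.0895]
  [  0.1385    0.1728    1.0761    0.0374    0.0799]
  [  0.2207    0.2333    0.0872    1.1944    0.0650]
  [  0.1039    0.2332    0.0759    0.1403    1.1566]
Total output x = L · d:
  x_0 = 1.0557·21 + 0.1074·44 + 0.1320·91 + 0.0767·96 + 0.1896·39 = 53.6677
  x_1 = 0.1727·21 + 1.1174·44 + 0.2057·91 + 0.0848·96 + 0.0895·39 = 83.1397
  x_2 = 0.1385·21 + 0.1728·44 + 1.0761·91 + 0.0374·96 + 0.0799·39 = 115.1469
  x_3 = 0.2207·21 + 0.2333·44 + 0.0872·91 + 1.1944·96 + 0.0650·39 = 140.0404
  x_4 = 0.1039·21 + 0.2332·44 + 0.0759·91 + 0.1403·96 + 1.1566·39 = 77.9277

83.1397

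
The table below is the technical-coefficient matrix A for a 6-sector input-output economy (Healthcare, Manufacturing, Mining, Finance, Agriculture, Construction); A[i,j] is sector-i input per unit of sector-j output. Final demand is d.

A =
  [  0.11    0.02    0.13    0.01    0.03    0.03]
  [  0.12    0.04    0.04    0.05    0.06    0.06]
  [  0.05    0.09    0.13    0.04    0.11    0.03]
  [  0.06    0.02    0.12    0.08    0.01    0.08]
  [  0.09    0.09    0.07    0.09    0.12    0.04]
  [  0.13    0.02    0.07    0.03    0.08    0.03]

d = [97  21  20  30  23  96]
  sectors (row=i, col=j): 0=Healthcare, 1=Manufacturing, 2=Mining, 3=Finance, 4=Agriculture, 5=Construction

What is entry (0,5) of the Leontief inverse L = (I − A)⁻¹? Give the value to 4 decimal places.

L[0,5] = 0.0504

Form M = I − A:
  [  0.89   -0.02   -0.13   -0.01   -0.03   -0.03]
  [ -0.12    0.96   -0.04   -0.05   -0.06   -0.06]
  [ -0.05   -0.09    0.87   -0.04   -0.11   -0.03]
  [ -0.06   -0.02   -0.12    0.92   -0.01   -0.08]
  [ -0.09   -0.09   -0.07   -0.09    0.88   -0.04]
  [ -0.13   -0.02   -0.07   -0.03   -0.08    0.97]
Leontief inverse L = M⁻¹:
  [  1.1578    0.0503    0.1896    0.0322    0.0715    0.0504]
  [  0.1774    1.0676    0.1011    0.0769    0.1001    0.0851]
  [  0.1174    0.1341    1.2028    0.0795    0.1701    0.0627]
  [  0.1125    0.0498    0.1846    1.1075    0.0525    0.1058]
  [  0.1658    0.1324    0.1503    0.1333    1.1784    0.0776]
  [  0.1844    0.0509    0.1324    0.0569    0.1227    1.0536]
Total output x = L · d:
  x_0 = 1.1578·97 + 0.0503·21 + 0.1896·20 + 0.0322·30 + 0.0715·23 + 0.0504·96 = 124.6035
  x_1 = 0.1774·97 + 1.0676·21 + 0.1011·20 + 0.0769·30 + 0.1001·23 + 0.0851·96 = 54.4268
  x_2 = 0.1174·97 + 0.1341·21 + 1.2028·20 + 0.0795·30 + 0.1701·23 + 0.0627·96 = 50.5777
  x_3 = 0.1125·97 + 0.0498·21 + 0.1846·20 + 1.1075·30 + 0.0525·23 + 0.1058·96 = 60.2404
  x_4 = 0.1658·97 + 0.1324·21 + 0.1503·20 + 0.1333·30 + 1.1784·23 + 0.0776·96 = 60.4162
  x_5 = 0.1844·97 + 0.0509·21 + 0.1324·20 + 0.0569·30 + 0.1227·23 + 1.0536·96 = 127.2865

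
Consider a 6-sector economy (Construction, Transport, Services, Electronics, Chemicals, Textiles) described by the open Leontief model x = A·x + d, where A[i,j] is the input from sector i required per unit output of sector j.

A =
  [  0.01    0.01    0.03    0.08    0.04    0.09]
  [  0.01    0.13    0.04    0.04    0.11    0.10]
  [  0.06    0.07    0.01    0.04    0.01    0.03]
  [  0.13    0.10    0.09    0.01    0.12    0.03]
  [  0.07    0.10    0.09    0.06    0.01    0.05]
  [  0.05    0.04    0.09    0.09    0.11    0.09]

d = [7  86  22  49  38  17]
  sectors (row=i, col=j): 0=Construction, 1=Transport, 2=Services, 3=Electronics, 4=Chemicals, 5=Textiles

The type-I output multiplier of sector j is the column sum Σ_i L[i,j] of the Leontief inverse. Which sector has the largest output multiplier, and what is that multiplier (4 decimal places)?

Form M = I − A:
  [  0.99   -0.01   -0.03   -0.08   -0.04   -0.09]
  [ -0.01    0.87   -0.04   -0.04   -0.11   -0.10]
  [ -0.06   -0.07    0.99   -0.04   -0.01   -0.03]
  [ -0.13   -0.10   -0.09    0.99   -0.12   -0.03]
  [ -0.07   -0.10   -0.09   -0.06    0.99   -0.05]
  [ -0.05   -0.04   -0.09   -0.09   -0.11    0.91]
Leontief inverse L = M⁻¹:
  [  1.0387    0.0423    0.0598    0.1031    0.0727    0.1167]
  [  0.0465    1.1913    0.0850    0.0787    0.1613    0.1498]
  [  0.0767    0.0975    1.0303    0.0592    0.0378    0.0563]
  [  0.1630    0.1555    0.1289    1.0519    0.1617    0.0810]
  [  0.0998    0.1465    0.1212    0.0909    1.0528    0.0908]
  [  0.0949    0.0974    0.1363    0.1300    0.1581    1.1365]
Total output x = L · d:
  x_0 = 1.0387·7 + 0.0423·86 + 0.0598·22 + 0.1031·49 + 0.0727·38 + 0.1167·17 = 22.0267
  x_1 = 0.0465·7 + 1.1913·86 + 0.0850·22 + 0.0787·49 + 0.1613·38 + 0.1498·17 = 117.1753
  x_2 = 0.0767·7 + 0.0975·86 + 1.0303·22 + 0.0592·49 + 0.0378·38 + 0.0563·17 = 36.8810
  x_3 = 0.1630·7 + 0.1555·86 + 0.1289·22 + 1.0519·49 + 0.1617·38 + 0.0810·17 = 76.4130
  x_4 = 0.0998·7 + 0.1465·86 + 0.1212·22 + 0.0909·49 + 1.0528·38 + 0.0908·17 = 61.9701
  x_5 = 0.0949·7 + 0.0974·86 + 0.1363·22 + 0.1300·49 + 0.1581·38 + 1.1365·17 = 43.7379
Output multipliers (column sums of L):
  Construction: 1.5196
  Transport: 1.7305
  Services: 1.5615
  Electronics: 1.5138
  Chemicals: 1.6443
  Textiles: 1.6311

Transport (1.7305)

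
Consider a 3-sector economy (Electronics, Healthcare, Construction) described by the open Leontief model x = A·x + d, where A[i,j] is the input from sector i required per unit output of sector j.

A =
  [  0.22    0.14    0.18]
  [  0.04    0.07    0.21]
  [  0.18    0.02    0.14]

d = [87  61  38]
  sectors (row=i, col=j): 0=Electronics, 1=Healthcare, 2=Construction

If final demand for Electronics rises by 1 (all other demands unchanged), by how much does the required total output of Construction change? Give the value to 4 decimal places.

Form M = I − A:
  [  0.78   -0.14   -0.18]
  [ -0.04    0.93   -0.21]
  [ -0.18   -0.02    0.86]
Leontief inverse L = M⁻¹:
  [  1.3713    0.2137    0.3392]
  [  0.1244    1.1003    0.2947]
  [  0.2899    0.0703    1.2406]
Total output x = L · d:
  x_0 = 1.3713·87 + 0.2137·61 + 0.3392·38 = 145.2291
  x_1 = 0.1244·87 + 1.1003·61 + 0.2947·38 = 89.1472
  x_2 = 0.2899·87 + 0.0703·61 + 1.2406·38 = 76.6560
Δx_2 = L[2,0] · Δd_0 = 0.2899 · 1 = 0.2899

0.2899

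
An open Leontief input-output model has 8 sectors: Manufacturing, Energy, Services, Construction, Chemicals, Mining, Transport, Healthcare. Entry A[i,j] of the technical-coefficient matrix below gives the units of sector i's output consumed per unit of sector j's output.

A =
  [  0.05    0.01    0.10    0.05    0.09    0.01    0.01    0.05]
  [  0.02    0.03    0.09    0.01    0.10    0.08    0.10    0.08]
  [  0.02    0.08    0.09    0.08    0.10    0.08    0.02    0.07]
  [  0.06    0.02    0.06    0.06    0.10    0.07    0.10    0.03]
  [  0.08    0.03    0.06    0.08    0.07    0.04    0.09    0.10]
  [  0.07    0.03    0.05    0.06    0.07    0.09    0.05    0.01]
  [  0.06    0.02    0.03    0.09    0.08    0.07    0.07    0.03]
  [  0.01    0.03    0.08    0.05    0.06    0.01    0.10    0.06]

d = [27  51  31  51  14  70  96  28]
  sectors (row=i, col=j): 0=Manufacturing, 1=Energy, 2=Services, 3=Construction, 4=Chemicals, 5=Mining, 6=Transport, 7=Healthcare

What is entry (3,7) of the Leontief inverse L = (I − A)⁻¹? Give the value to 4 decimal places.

L[3,7] = 0.0805

Form M = I − A:
  [  0.95   -0.01   -0.10   -0.05   -0.09   -0.01   -0.01   -0.05]
  [ -0.02    0.97   -0.09   -0.01   -0.10   -0.08   -0.10   -0.08]
  [ -0.02   -0.08    0.91   -0.08   -0.10   -0.08   -0.02   -0.07]
  [ -0.06   -0.02   -0.06    0.94   -0.10   -0.07   -0.10   -0.03]
  [ -0.08   -0.03   -0.06   -0.08    0.93   -0.04   -0.09   -0.10]
  [ -0.07   -0.03   -0.05   -0.06   -0.07    0.91   -0.05   -0.01]
  [ -0.06   -0.02   -0.03   -0.09   -0.08   -0.07    0.93   -0.03]
  [ -0.01   -0.03   -0.08   -0.05   -0.06   -0.01   -0.10    0.94]
Leontief inverse L = M⁻¹:
  [  1.0834    0.0358    0.1516    0.0971    0.1499    0.0478    0.0563    0.0933]
  [  0.0672    1.0631    0.1539    0.0747    0.1784    0.1355    0.1653    0.1336]
  [  0.0694    0.1156    1.1619    0.1445    0.1866    0.1410    0.0932    0.1290]
  [  0.1098    0.0496    0.1221    1.1235    0.1784    0.1239    0.1625    0.0805]
  [  0.1293    0.0619    0.1303    0.1466    1.1551    0.0944    0.1602    0.1555]
  [  0.1128    0.0553    0.1048    0.1123    0.1379    1.1373    0.1016    0.0521]
  [  0.1053    0.0450    0.0857    0.1456    0.1505    0.1180    1.1276    0.0737]
  [  0.0461    0.0561    0.1304    0.1015    0.1239    0.0541    0.1537    1.1027]
Total output x = L · d:
  x_0 = 1.0834·27 + 0.0358·51 + 0.1516·31 + 0.0971·51 + 0.1499·14 + 0.0478·70 + 0.0563·96 + 0.0933·28 = 54.1904
  x_1 = 0.0672·27 + 1.0631·51 + 0.1539·31 + 0.0747·51 + 0.1784·14 + 0.1355·70 + 0.1653·96 + 0.1336·28 = 96.2063
  x_2 = 0.0694·27 + 0.1156·51 + 1.1619·31 + 0.1445·51 + 0.1866·14 + 0.1410·70 + 0.0932·96 + 0.1290·28 = 76.1924
  x_3 = 0.1098·27 + 0.0496·51 + 0.1221·31 + 1.1235·51 + 0.1784·14 + 0.1239·70 + 0.1625·96 + 0.0805·28 = 95.6065
  x_4 = 0.1293·27 + 0.0619·51 + 0.1303·31 + 0.1466·51 + 1.1551·14 + 0.0944·70 + 0.1602·96 + 0.1555·28 = 60.6710
  x_5 = 0.1128·27 + 0.0553·51 + 0.1048·31 + 0.1123·51 + 0.1379·14 + 1.1373·70 + 0.1016·96 + 0.0521·28 = 107.5958
  x_6 = 0.1053·27 + 0.0450·51 + 0.0857·31 + 0.1456·51 + 0.1505·14 + 0.1180·70 + 1.1276·96 + 0.0737·28 = 135.8986
  x_7 = 0.0461·27 + 0.0561·51 + 0.1304·31 + 0.1015·51 + 0.1239·14 + 0.0541·70 + 0.1537·96 + 1.1027·28 = 64.4786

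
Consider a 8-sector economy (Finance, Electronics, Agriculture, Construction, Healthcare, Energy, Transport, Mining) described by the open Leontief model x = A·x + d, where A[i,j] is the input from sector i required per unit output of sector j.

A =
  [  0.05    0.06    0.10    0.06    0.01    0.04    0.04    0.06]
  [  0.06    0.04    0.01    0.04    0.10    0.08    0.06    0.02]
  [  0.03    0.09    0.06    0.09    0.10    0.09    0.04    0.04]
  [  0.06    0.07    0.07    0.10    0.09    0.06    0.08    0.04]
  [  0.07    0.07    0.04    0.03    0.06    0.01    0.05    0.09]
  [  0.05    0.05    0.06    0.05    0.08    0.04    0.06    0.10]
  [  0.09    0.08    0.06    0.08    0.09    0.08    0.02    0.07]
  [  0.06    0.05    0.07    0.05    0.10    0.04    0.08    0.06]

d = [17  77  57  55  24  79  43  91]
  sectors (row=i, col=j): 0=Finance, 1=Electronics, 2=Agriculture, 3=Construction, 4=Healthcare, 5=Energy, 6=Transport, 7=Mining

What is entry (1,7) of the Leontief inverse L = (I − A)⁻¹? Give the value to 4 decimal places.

Form M = I − A:
  [  0.95   -0.06   -0.10   -0.06   -0.01   -0.04   -0.04   -0.06]
  [ -0.06    0.96   -0.01   -0.04   -0.10   -0.08   -0.06   -0.02]
  [ -0.03   -0.09    0.94   -0.09   -0.10   -0.09   -0.04   -0.04]
  [ -0.06   -0.07   -0.07    0.90   -0.09   -0.06   -0.08   -0.04]
  [ -0.07   -0.07   -0.04   -0.03    0.94   -0.01   -0.05   -0.09]
  [ -0.05   -0.05   -0.06   -0.05   -0.08    0.96   -0.06   -0.10]
  [ -0.09   -0.08   -0.06   -0.08   -0.09   -0.08    0.98   -0.07]
  [ -0.06   -0.05   -0.07   -0.05   -0.10   -0.04   -0.08    0.94]
Leontief inverse L = M⁻¹:
  [  1.0969    0.1138    0.1488    0.1141    0.0776    0.0886    0.0852    0.1068]
  [  0.1082    1.0899    0.0557    0.0861    0.1587    0.1190    0.1017    0.0716]
  [  0.0920    0.1563    1.1178    0.1536    0.1841    0.1457    0.0983    0.1037]
  [  0.1267    0.1424    0.1343    1.1704    0.1779    0.1209    0.1401    0.1070]
  [  0.1185    0.1209    0.0871    0.0784    1.1229    0.0533    0.0940    0.1374]
  [  0.1070    0.1112    0.1158    0.1082    0.1560    1.0906    0.1124    0.1581]
  [  0.1537    0.1490    0.1242    0.1464    0.1744    0.1372    1.0813    0.1363]
  [  0.1196    0.1147    0.1276    0.1110    0.1775    0.0930    0.1324    1.1208]
Total output x = L · d:
  x_0 = 1.0969·17 + 0.1138·77 + 0.1488·57 + 0.1141·55 + 0.0776·24 + 0.0886·79 + 0.0852·43 + 0.1068·91 = 64.4093
  x_1 = 0.1082·17 + 1.0899·77 + 0.0557·57 + 0.0861·55 + 0.1587·24 + 0.1190·79 + 0.1017·43 + 0.0716·91 = 117.7718
  x_2 = 0.0920·17 + 0.1563·77 + 1.1178·57 + 0.1536·55 + 0.1841·24 + 0.1457·79 + 0.0983·43 + 0.1037·91 = 115.3606
  x_3 = 0.1267·17 + 0.1424·77 + 0.1343·57 + 1.1704·55 + 0.1779·24 + 0.1209·79 + 0.1401·43 + 0.1070·91 = 114.7192
  x_4 = 0.1185·17 + 0.1209·77 + 0.0871·57 + 0.0784·55 + 1.1229·24 + 0.0533·79 + 0.0940·43 + 0.1374·91 = 68.3031
  x_5 = 0.1070·17 + 0.1112·77 + 0.1158·57 + 0.1082·55 + 0.1560·24 + 1.0906·79 + 0.1124·43 + 0.1581·91 = 132.0556
  x_6 = 0.1537·17 + 0.1490·77 + 0.1242·57 + 0.1464·55 + 0.1744·24 + 0.1372·79 + 1.0813·43 + 0.1363·91 = 103.1401
  x_7 = 0.1196·17 + 0.1147·77 + 0.1276·57 + 0.1110·55 + 0.1775·24 + 0.0930·79 + 0.1324·43 + 1.1208·91 = 143.5405

L[1,7] = 0.0716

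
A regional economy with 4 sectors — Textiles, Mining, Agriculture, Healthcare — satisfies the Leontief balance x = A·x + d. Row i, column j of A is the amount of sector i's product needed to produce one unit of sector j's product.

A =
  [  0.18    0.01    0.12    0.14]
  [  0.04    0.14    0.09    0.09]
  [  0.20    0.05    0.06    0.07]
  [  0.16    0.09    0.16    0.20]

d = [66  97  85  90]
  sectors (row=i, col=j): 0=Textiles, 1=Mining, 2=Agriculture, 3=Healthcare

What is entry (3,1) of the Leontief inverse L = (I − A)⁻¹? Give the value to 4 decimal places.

Form M = I − A:
  [  0.82   -0.01   -0.12   -0.14]
  [ -0.04    0.86   -0.09   -0.09]
  [ -0.20   -0.05    0.94   -0.07]
  [ -0.16   -0.09   -0.16    0.80]
Leontief inverse L = M⁻¹:
  [  1.3256    0.0550    0.2183    0.2573]
  [  0.1304    1.1915    0.1598    0.1709]
  [  0.3145    0.0872    1.1403    0.1646]
  [  0.3427    0.1625    0.2897    1.3536]
Total output x = L · d:
  x_0 = 1.3256·66 + 0.0550·97 + 0.2183·85 + 0.2573·90 = 134.5399
  x_1 = 0.1304·66 + 1.1915·97 + 0.1598·85 + 0.1709·90 = 153.1426
  x_2 = 0.3145·66 + 0.0872·97 + 1.1403·85 + 0.1646·90 = 140.9608
  x_3 = 0.3427·66 + 0.1625·97 + 0.2897·85 + 1.3536·90 = 184.8287

L[3,1] = 0.1625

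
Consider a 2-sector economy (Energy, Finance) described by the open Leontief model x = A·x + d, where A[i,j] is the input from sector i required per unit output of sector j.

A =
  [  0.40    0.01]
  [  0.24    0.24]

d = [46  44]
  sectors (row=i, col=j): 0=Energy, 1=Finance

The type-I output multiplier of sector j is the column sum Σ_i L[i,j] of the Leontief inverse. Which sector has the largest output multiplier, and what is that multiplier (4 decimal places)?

Energy (2.2046)

Form M = I − A:
  [  0.60   -0.01]
  [ -0.24    0.76]
Leontief inverse L = M⁻¹:
  [  1.6755    0.0220]
  [  0.5291    1.3228]
Total output x = L · d:
  x_0 = 1.6755·46 + 0.0220·44 = 78.0423
  x_1 = 0.5291·46 + 1.3228·44 = 82.5397
Output multipliers (column sums of L):
  Energy: 2.2046
  Finance: 1.3448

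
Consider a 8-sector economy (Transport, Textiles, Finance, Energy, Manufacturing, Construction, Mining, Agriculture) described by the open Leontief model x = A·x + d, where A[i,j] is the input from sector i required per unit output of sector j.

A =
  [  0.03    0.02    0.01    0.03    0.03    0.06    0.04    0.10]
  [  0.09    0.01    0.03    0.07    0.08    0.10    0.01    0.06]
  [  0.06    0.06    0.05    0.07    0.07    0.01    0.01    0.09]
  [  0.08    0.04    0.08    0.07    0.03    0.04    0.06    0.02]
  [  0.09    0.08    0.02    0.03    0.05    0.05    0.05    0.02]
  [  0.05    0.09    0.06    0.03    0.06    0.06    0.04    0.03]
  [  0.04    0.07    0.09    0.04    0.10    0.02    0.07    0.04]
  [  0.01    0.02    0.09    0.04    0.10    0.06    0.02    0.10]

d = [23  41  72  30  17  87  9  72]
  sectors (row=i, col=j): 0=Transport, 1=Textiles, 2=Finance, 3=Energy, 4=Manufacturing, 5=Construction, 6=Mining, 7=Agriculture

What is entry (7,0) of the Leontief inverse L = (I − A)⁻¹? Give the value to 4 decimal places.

L[7,0] = 0.0523

Form M = I − A:
  [  0.97   -0.02   -0.01   -0.03   -0.03   -0.06   -0.04   -0.10]
  [ -0.09    0.99   -0.03   -0.07   -0.08   -0.10   -0.01   -0.06]
  [ -0.06   -0.06    0.95   -0.07   -0.07   -0.01   -0.01   -0.09]
  [ -0.08   -0.04   -0.08    0.93   -0.03   -0.04   -0.06   -0.02]
  [ -0.09   -0.08   -0.02   -0.03    0.95   -0.05   -0.05   -0.02]
  [ -0.05   -0.09   -0.06   -0.03   -0.06    0.94   -0.04   -0.03]
  [ -0.04   -0.07   -0.09   -0.04   -0.10   -0.02    0.93   -0.04]
  [ -0.01   -0.02   -0.09   -0.04   -0.10   -0.06   -0.02    0.90]
Leontief inverse L = M⁻¹:
  [  1.0571    0.0466    0.0425    0.0542    0.0681    0.0886    0.0603    0.1332]
  [  0.1314    1.0486    0.0680    0.1029    0.1244    0.1390    0.0392    0.1027]
  [  0.1002    0.0909    1.0867    0.1044    0.1149    0.0475    0.0348    0.1339]
  [  0.1201    0.0742    0.1170    1.1047    0.0739    0.0736    0.0870    0.0625]
  [  0.1277    0.1106    0.0509    0.0600    1.0911    0.0864    0.0747    0.0584]
  [  0.0926    0.1247    0.0948    0.0642    0.1062    1.0983    0.0650    0.0714]
  [  0.0882    0.1100    0.1303    0.0788    0.1527    0.0591    1.0993    0.0861]
  [  0.0523    0.0592    0.1307    0.0751    0.1500    0.0962    0.0460    1.1442]
Total output x = L · d:
  x_0 = 1.0571·23 + 0.0466·41 + 0.0425·72 + 0.0542·30 + 0.0681·17 + 0.0886·87 + 0.0603·9 + 0.1332·72 = 49.9078
  x_1 = 0.1314·23 + 1.0486·41 + 0.0680·72 + 0.1029·30 + 0.1244·17 + 0.1390·87 + 0.0392·9 + 0.1027·72 = 75.9572
  x_2 = 0.1002·23 + 0.0909·41 + 1.0867·72 + 0.1044·30 + 0.1149·17 + 0.0475·87 + 0.0348·9 + 0.1339·72 = 103.4412
  x_3 = 0.1201·23 + 0.0742·41 + 0.1170·72 + 1.1047·30 + 0.0739·17 + 0.0736·87 + 0.0870·9 + 0.0625·72 = 60.3151
  x_4 = 0.1277·23 + 0.1106·41 + 0.0509·72 + 0.0600·30 + 1.0911·17 + 0.0864·87 + 0.0747·9 + 0.0584·72 = 43.8806
  x_5 = 0.0926·23 + 0.1247·41 + 0.0948·72 + 0.0642·30 + 0.1062·17 + 1.0983·87 + 0.0650·9 + 0.0714·72 = 119.0802
  x_6 = 0.0882·23 + 0.1100·41 + 0.1303·72 + 0.0788·30 + 0.1527·17 + 0.0591·87 + 1.0993·9 + 0.0861·72 = 42.1140
  x_7 = 0.0523·23 + 0.0592·41 + 0.1307·72 + 0.0751·30 + 0.1500·17 + 0.0962·87 + 0.0460·9 + 1.1442·72 = 109.0174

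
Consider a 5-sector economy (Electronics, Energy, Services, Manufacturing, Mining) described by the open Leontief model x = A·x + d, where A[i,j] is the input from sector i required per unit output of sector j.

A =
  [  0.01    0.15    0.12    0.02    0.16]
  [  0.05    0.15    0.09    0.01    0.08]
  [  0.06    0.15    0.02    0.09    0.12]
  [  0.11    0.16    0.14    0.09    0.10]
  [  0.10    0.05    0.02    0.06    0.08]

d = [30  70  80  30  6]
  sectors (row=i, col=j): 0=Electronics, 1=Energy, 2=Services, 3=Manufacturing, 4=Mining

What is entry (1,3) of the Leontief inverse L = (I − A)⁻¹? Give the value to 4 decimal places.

Form M = I − A:
  [  0.99   -0.15   -0.12   -0.02   -0.16]
  [ -0.05    0.85   -0.09   -0.01   -0.08]
  [ -0.06   -0.15    0.98   -0.09   -0.12]
  [ -0.11   -0.16   -0.14    0.91   -0.10]
  [ -0.10   -0.05   -0.02   -0.06    0.92]
Leontief inverse L = M⁻¹:
  [  1.0623    0.2412    0.1652    0.0577    0.2336]
  [  0.0890    1.2312    0.1323    0.0381    0.1439]
  [  0.1112    0.2448    1.0783    0.1246    0.1948]
  [  0.1759    0.2962    0.2160    1.1411    0.2086]
  [  0.1342    0.1178    0.0627    0.0855    1.1380]
Total output x = L · d:
  x_0 = 1.0623·30 + 0.2412·70 + 0.1652·80 + 0.0577·30 + 0.2336·6 = 65.1090
  x_1 = 0.0890·30 + 1.2312·70 + 0.1323·80 + 0.0381·30 + 0.1439·6 = 101.4420
  x_2 = 0.1112·30 + 0.2448·70 + 1.0783·80 + 0.1246·30 + 0.1948·6 = 111.6473
  x_3 = 0.1759·30 + 0.2962·70 + 0.2160·80 + 1.1411·30 + 0.2086·6 = 78.7814
  x_4 = 0.1342·30 + 0.1178·70 + 0.0627·80 + 0.0855·30 + 1.1380·6 = 26.6770

L[1,3] = 0.0381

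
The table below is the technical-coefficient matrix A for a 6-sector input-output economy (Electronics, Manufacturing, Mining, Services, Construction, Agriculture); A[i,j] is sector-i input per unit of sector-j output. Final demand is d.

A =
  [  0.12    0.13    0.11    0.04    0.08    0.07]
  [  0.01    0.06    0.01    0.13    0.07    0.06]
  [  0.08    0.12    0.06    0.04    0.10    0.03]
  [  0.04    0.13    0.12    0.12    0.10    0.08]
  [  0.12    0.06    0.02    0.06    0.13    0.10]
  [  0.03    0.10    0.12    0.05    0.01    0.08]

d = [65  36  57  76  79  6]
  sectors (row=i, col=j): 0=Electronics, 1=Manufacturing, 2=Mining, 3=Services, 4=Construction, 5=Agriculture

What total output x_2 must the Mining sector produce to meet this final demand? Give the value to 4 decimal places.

Form M = I − A:
  [  0.88   -0.13   -0.11   -0.04   -0.08   -0.07]
  [ -0.01    0.94   -0.01   -0.13   -0.07   -0.06]
  [ -0.08   -0.12    0.94   -0.04   -0.10   -0.03]
  [ -0.04   -0.13   -0.12    0.88   -0.10   -0.08]
  [ -0.12   -0.06   -0.02   -0.06    0.87   -0.10]
  [ -0.03   -0.10   -0.12   -0.05   -0.01    0.92]
Leontief inverse L = M⁻¹:
  [  1.1872    0.2278    0.1771    0.1146    0.1626    0.1386]
  [  0.0470    1.1227    0.0575    0.1852    0.1238    0.1082]
  [  0.1335    0.1940    1.1090    0.1015    0.1680    0.0861]
  [  0.1064    0.2350    0.1929    1.2066    0.1913    0.1554]
  [  0.1853    0.1489    0.0865    0.1261    1.2048    0.1686]
  [  0.0690    0.1691    0.1681    0.1040    0.0642    1.1247]
Total output x = L · d:
  x_0 = 1.1872·65 + 0.2278·36 + 0.1771·57 + 0.1146·76 + 0.1626·79 + 0.1386·6 = 117.8522
  x_1 = 0.0470·65 + 1.1227·36 + 0.0575·57 + 0.1852·76 + 0.1238·79 + 0.1082·6 = 71.2540
  x_2 = 0.1335·65 + 0.1940·36 + 1.1090·57 + 0.1015·76 + 0.1680·79 + 0.0861·6 = 100.3739
  x_3 = 0.1064·65 + 0.2350·36 + 0.1929·57 + 1.2066·76 + 0.1913·79 + 0.1554·6 = 134.1184
  x_4 = 0.1853·65 + 0.1489·36 + 0.0865·57 + 0.1261·76 + 1.2048·79 + 0.1686·6 = 128.1155
  x_5 = 0.0690·65 + 0.1691·36 + 0.1681·57 + 0.1040·76 + 0.0642·79 + 1.1247·6 = 39.8836

100.3739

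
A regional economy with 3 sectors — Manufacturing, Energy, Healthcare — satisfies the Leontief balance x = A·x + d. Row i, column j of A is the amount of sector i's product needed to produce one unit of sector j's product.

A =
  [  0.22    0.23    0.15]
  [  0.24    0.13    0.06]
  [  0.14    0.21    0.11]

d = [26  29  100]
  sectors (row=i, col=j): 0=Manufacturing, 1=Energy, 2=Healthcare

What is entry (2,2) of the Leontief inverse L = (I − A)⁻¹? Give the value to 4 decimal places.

Form M = I − A:
  [  0.78   -0.23   -0.15]
  [ -0.24    0.87   -0.06]
  [ -0.14   -0.21    0.89]
Leontief inverse L = M⁻¹:
  [  1.4726    0.4567    0.2790]
  [  0.4292    1.3015    0.1601]
  [  0.3329    0.3789    1.2053]
Total output x = L · d:
  x_0 = 1.4726·26 + 0.4567·29 + 0.2790·100 = 79.4299
  x_1 = 0.4292·26 + 1.3015·29 + 0.1601·100 = 64.9120
  x_2 = 0.3329·26 + 0.3789·29 + 1.2053·100 = 140.1704

L[2,2] = 1.2053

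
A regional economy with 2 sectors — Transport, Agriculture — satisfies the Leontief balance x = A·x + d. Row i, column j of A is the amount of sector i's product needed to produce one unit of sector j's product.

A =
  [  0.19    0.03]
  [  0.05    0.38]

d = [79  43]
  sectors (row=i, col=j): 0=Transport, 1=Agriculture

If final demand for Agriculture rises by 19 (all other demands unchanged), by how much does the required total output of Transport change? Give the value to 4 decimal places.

Form M = I − A:
  [  0.81   -0.03]
  [ -0.05    0.62]
Leontief inverse L = M⁻¹:
  [  1.2383    0.0599]
  [  0.0999    1.6177]
Total output x = L · d:
  x_0 = 1.2383·79 + 0.0599·43 = 100.3994
  x_1 = 0.0999·79 + 1.6177·43 = 77.4516
Δx_0 = L[0,1] · Δd_1 = 0.0599 · 19 = 1.1384

1.1384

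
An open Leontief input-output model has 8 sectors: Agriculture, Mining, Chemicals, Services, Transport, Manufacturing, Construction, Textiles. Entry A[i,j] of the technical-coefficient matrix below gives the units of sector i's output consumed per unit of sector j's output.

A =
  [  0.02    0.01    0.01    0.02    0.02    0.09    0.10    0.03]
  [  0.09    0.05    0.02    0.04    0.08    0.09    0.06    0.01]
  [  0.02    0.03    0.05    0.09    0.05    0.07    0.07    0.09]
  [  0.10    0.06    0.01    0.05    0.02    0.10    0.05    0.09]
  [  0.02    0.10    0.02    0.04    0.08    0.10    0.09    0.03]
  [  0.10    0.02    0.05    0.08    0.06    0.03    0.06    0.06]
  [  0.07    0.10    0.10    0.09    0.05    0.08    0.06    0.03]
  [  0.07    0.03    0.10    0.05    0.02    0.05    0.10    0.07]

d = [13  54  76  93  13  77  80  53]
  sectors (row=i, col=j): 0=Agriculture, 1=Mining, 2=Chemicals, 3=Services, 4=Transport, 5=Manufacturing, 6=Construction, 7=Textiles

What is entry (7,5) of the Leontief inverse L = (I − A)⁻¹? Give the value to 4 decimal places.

Form M = I − A:
  [  0.98   -0.01   -0.01   -0.02   -0.02   -0.09   -0.10   -0.03]
  [ -0.09    0.95   -0.02   -0.04   -0.08   -0.09   -0.06   -0.01]
  [ -0.02   -0.03    0.95   -0.09   -0.05   -0.07   -0.07   -0.09]
  [ -0.10   -0.06   -0.01    0.95   -0.02   -0.10   -0.05   -0.09]
  [ -0.02   -0.10   -0.02   -0.04    0.92   -0.10   -0.09   -0.03]
  [ -0.10   -0.02   -0.05   -0.08   -0.06    0.97   -0.06   -0.06]
  [ -0.07   -0.10   -0.10   -0.09   -0.05   -0.08    0.94   -0.03]
  [ -0.07   -0.03   -0.10   -0.05   -0.02   -0.05   -0.10    0.93]
Leontief inverse L = M⁻¹:
  [  1.0593    0.0405    0.0414    0.0573    0.0475    0.1304    0.1405    0.0586]
  [  0.1398    1.0911    0.0534    0.0855    0.1201    0.1515    0.1192    0.0472]
  [  0.0792    0.0754    1.0944    0.1438    0.0901    0.1357    0.1345    0.1392]
  [  0.1579    0.0987    0.0514    1.0992    0.0585    0.1633    0.1156    0.1337]
  [  0.0808    0.1495    0.0613    0.0938    1.1280    0.1681    0.1540    0.0714]
  [  0.1506    0.0620    0.0879    0.1276    0.0967    1.0957    0.1236    0.1042]
  [  0.1384    0.1522    0.1455    0.1532    0.1017    0.1619    1.1364    0.0854]
  [  0.1260    0.0746    0.1470    0.1070    0.0607    0.1180    0.1672    1.1197]
Total output x = L · d:
  x_0 = 1.0593·13 + 0.0405·54 + 0.0414·76 + 0.0573·93 + 0.0475·13 + 0.1304·77 + 0.1405·80 + 0.0586·53 = 49.4467
  x_1 = 0.1398·13 + 1.0911·54 + 0.0534·76 + 0.0855·93 + 0.1201·13 + 0.1515·77 + 0.1192·80 + 0.0472·53 = 98.0099
  x_2 = 0.0792·13 + 0.0754·54 + 1.0944·76 + 0.1438·93 + 0.0901·13 + 0.1357·77 + 0.1345·80 + 0.1392·53 = 131.4012
  x_3 = 0.1579·13 + 0.0987·54 + 0.0514·76 + 1.0992·93 + 0.0585·13 + 0.1633·77 + 0.1156·80 + 0.1337·53 = 143.1829
  x_4 = 0.0808·13 + 0.1495·54 + 0.0613·76 + 0.0938·93 + 1.1280·13 + 0.1681·77 + 0.1540·80 + 0.0714·53 = 66.2220
  x_5 = 0.1506·13 + 0.0620·54 + 0.0879·76 + 0.1276·93 + 0.0967·13 + 1.0957·77 + 0.1236·80 + 0.1042·53 = 124.8850
  x_6 = 0.1384·13 + 0.1522·54 + 0.1455·76 + 0.1532·93 + 0.1017·13 + 0.1619·77 + 1.1364·80 + 0.0854·53 = 144.5448
  x_7 = 0.1260·13 + 0.0746·54 + 0.1470·76 + 0.1070·93 + 0.0607·13 + 0.1180·77 + 0.1672·80 + 1.1197·53 = 109.3806

L[7,5] = 0.1180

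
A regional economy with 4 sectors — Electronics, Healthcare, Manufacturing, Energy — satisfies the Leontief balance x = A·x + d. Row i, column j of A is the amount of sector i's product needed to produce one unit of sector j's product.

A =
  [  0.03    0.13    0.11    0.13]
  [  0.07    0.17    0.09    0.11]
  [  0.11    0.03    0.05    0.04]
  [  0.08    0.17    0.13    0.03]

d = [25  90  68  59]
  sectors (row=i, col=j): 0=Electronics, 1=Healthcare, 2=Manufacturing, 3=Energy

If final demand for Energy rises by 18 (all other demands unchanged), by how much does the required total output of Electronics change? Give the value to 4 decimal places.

Form M = I − A:
  [  0.97   -0.13   -0.11   -0.13]
  [ -0.07    0.83   -0.09   -0.11]
  [ -0.11   -0.03    0.95   -0.04]
  [ -0.08   -0.17   -0.13    0.97]
Leontief inverse L = M⁻¹:
  [  1.0798    0.2112    0.1691    0.1756]
  [  0.1227    1.2637    0.1567    0.1662]
  [  0.1343    0.0748    1.0850    0.0712]
  [  0.1286    0.2489    0.1868    1.0841]
Total output x = L · d:
  x_0 = 1.0798·25 + 0.2112·90 + 0.1691·68 + 0.1756·59 = 67.8656
  x_1 = 0.1227·25 + 1.2637·90 + 0.1567·68 + 0.1662·59 = 137.2635
  x_2 = 0.1343·25 + 0.0748·90 + 1.0850·68 + 0.0712·59 = 88.0783
  x_3 = 0.1286·25 + 0.2489·90 + 0.1868·68 + 1.0841·59 = 102.2827
Δx_0 = L[0,3] · Δd_3 = 0.1756 · 18 = 3.1616

3.1616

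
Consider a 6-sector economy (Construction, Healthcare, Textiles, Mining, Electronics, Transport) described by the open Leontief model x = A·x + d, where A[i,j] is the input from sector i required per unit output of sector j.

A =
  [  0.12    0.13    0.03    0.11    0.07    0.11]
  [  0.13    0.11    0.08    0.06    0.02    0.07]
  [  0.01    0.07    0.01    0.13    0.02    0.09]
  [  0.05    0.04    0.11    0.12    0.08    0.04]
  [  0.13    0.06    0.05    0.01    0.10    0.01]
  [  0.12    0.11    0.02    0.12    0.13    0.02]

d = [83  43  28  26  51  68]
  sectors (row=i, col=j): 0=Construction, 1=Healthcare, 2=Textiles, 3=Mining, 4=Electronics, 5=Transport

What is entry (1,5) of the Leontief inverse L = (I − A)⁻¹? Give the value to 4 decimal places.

L[1,5] = 0.1275

Form M = I − A:
  [  0.88   -0.13   -0.03   -0.11   -0.07   -0.11]
  [ -0.13    0.89   -0.08   -0.06   -0.02   -0.07]
  [ -0.01   -0.07    0.99   -0.13   -0.02   -0.09]
  [ -0.05   -0.04   -0.11    0.88   -0.08   -0.04]
  [ -0.13   -0.06   -0.05   -0.01    0.90   -0.01]
  [ -0.12   -0.11   -0.02   -0.12   -0.13    0.98]
Leontief inverse L = M⁻¹:
  [  1.2277    0.2268    0.0894    0.2073    0.1458    0.1722]
  [  0.2146    1.1923    0.1254    0.1449    0.0773    0.1275]
  [  0.0665    0.1200    1.0485    0.1886    0.0653    0.1207]
  [  0.1157    0.1019    0.1528    1.1934    0.1329    0.0844]
  [  0.1990    0.1222    0.0821    0.0656    1.1446    0.0530]
  [  0.2163    0.1927    0.0760    0.2003    0.1960    1.0756]
Total output x = L · d:
  x_0 = 1.2277·83 + 0.2268·43 + 0.0894·28 + 0.2073·26 + 0.1458·51 + 0.1722·68 = 138.6825
  x_1 = 0.2146·83 + 1.1923·43 + 0.1254·28 + 0.1449·26 + 0.0773·51 + 0.1275·68 = 88.9669
  x_2 = 0.0665·83 + 0.1200·43 + 1.0485·28 + 0.1886·26 + 0.0653·51 + 0.1207·68 = 56.4742
  x_3 = 0.1157·83 + 0.1019·43 + 0.1528·28 + 1.1934·26 + 0.1329·51 + 0.0844·68 = 61.8110
  x_4 = 0.1990·83 + 0.1222·43 + 0.0821·28 + 0.0656·26 + 1.1446·51 + 0.0530·68 = 87.7508
  x_5 = 0.2163·83 + 0.1927·43 + 0.0760·28 + 0.2003·26 + 0.1960·51 + 1.0756·68 = 116.7170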